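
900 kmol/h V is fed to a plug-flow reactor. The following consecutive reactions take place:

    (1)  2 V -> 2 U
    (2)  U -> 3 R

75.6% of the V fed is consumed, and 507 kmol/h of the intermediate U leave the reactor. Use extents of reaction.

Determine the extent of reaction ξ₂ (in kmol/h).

ξ₂ = 173 kmol/h

Conversion of V: V consumed = 2ξ₁ = 0.756 × 900 → ξ₁ = 340.2 kmol/h.
U balance: n_U = 0 + 2ξ₁ − 1ξ₂ = 507 → ξ₂ = (2·340.2 − 507)/1 = 173.4 kmol/h.
Outlet amounts (n = n₀ + Σ ν·ξ):
  V: 900 − 2(340.2) = 219.6
  U: 0 + 2(340.2) − 1(173.4) = 507
  R: 0 + 3(173.4) = 520.2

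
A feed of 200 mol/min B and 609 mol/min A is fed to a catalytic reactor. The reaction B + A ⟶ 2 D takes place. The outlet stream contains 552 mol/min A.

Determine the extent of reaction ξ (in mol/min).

ξ = 57 mol/min

For A: n = n₀ − 1ξ → 552 = 609 − 1ξ, giving ξ = 57 mol/min.
Outlet amounts (n = n₀ + ν ξ):
  B: 200 − 1(57) = 143
  A: 609 − 1(57) = 552
  D: 0 + 2(57) = 114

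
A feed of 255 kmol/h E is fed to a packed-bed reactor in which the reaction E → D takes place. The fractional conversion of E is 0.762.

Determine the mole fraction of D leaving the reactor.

0.762

E reacted = 0.762 × 255 = 194.3 kmol/h; ν_E = −1, so ξ = 194.3/1 = 194.3 kmol/h.
Outlet amounts (n = n₀ + ν ξ):
  E: 255 − 1(194.3) = 60.69
  D: 0 + 1(194.3) = 194.3
Total out = 255 kmol/h; y_D = 194.3 / 255 = 0.762.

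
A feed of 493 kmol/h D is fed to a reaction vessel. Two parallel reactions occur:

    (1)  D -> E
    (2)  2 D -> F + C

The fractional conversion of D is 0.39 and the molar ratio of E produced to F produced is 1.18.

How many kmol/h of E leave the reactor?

71.3 kmol/h

Conversion of D: D consumed = 0.39 × 493 = 192.3 kmol/h = 1ξ₁ + 2ξ₂.
Selectivity: 1ξ₁ / (1ξ₂) = 1.18 → ξ₁ = 1.18 ξ₂.
Substitute: (1·1.18 + 2) ξ₂ = 192.3 → ξ₂ = 60.46 kmol/h, ξ₁ = 71.35 kmol/h.
Outlet amounts (n = n₀ + Σ ν·ξ):
  D: 493 − 1(71.35) − 2(60.46) = 300.7
  E: 0 + 1(71.35) = 71.35
  F: 0 + 1(60.46) = 60.46
  C: 0 + 1(60.46) = 60.46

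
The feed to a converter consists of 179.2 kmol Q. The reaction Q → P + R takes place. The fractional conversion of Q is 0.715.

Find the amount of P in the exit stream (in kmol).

128 kmol

Q reacted = 0.715 × 179.2 = 128.1 kmol; ν_Q = −1, so ξ = 128.1/1 = 128.1 kmol.
Outlet amounts (n = n₀ + ν ξ):
  Q: 179.2 − 1(128.1) = 51.07
  P: 0 + 1(128.1) = 128.1
  R: 0 + 1(128.1) = 128.1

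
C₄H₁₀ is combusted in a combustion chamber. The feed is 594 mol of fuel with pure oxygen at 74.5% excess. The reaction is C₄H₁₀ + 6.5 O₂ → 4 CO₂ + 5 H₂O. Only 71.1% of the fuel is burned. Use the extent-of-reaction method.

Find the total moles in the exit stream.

Stoichiometric O₂ = 6.5 × 594 = 3861 mol; O₂ fed = 3861 × 1.745 = 6737 mol.
Fuel reacted = 0.711 × 594 → ξ = 422.3 mol.
Outlet (n = n₀ + ν ξ):
  C₄H₁₀: 594 − 1(422.3) = 171.7
  O₂: 6737 − 6.5(422.3) = 3992
  CO₂: 0 + 4(422.3) = 1689
  H₂O: 0 + 5(422.3) = 2112
Total out = 171.7 + 3992 + 1689 + 2112 = 7965 mol.

7960 mol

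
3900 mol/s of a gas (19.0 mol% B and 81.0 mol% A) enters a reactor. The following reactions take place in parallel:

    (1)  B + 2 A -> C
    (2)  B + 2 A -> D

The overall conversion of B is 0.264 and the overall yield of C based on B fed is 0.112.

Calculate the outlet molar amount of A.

2770 mol/s

Yield of C: 1ξ₁ / 741 = 0.112 → ξ₁ = 82.99 mol/s.
Conversion of B: 1ξ₁ + 1ξ₂ = 0.264 × 741 = 195.6 → ξ₂ = 112.6 mol/s.
Outlet amounts (n = n₀ + Σ ν·ξ):
  B: 741 − 1(82.99) − 1(112.6) = 545.4
  A: 3159 − 2(82.99) − 2(112.6) = 2768
  C: 0 + 1(82.99) = 82.99
  D: 0 + 1(112.6) = 112.6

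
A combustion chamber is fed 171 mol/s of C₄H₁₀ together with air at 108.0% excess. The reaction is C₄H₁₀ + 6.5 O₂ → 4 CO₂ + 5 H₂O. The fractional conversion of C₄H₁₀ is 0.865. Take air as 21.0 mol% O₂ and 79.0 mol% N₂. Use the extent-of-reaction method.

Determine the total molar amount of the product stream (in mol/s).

11400 mol/s

Stoichiometric O₂ = 6.5 × 171 = 1112 mol/s; O₂ fed = 1112 × 2.080 = 2312 mol/s.
N₂ fed = 2312 × 79/21 = 8697 mol/s.
Fuel reacted = 0.865 × 171 → ξ = 147.9 mol/s.
Outlet (n = n₀ + ν ξ):
  C₄H₁₀: 171 − 1(147.9) = 23.09
  O₂: 2312 − 6.5(147.9) = 1350
  N₂: 8697 (inert)
  CO₂: 0 + 4(147.9) = 591.7
  H₂O: 0 + 5(147.9) = 739.6
Total out = 23.09 + 1350 + 8697 + 591.7 + 739.6 = 11400 mol/s.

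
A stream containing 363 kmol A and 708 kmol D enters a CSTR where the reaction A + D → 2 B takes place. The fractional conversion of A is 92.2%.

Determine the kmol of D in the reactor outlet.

A reacted = 0.922 × 363 = 334.7 kmol; ν_A = −1, so ξ = 334.7/1 = 334.7 kmol.
Outlet amounts (n = n₀ + ν ξ):
  A: 363 − 1(334.7) = 28.31
  D: 708 − 1(334.7) = 373.3
  B: 0 + 2(334.7) = 669.4

373 kmol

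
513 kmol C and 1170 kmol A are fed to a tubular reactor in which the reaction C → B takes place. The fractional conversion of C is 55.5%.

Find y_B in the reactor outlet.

0.169

C reacted = 0.555 × 513 = 284.7 kmol; ν_C = −1, so ξ = 284.7/1 = 284.7 kmol.
Outlet amounts (n = n₀ + ν ξ):
  C: 513 − 1(284.7) = 228.3
  B: 0 + 1(284.7) = 284.7
  A: 1170 (inert)
Total out = 1683 kmol; y_B = 284.7 / 1683 = 0.1692.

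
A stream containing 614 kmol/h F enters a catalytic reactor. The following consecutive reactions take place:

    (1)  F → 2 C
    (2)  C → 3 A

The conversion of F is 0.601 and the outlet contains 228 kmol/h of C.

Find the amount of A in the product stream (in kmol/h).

Conversion of F: F consumed = 1ξ₁ = 0.601 × 614 → ξ₁ = 369 kmol/h.
C balance: n_C = 0 + 2ξ₁ − 1ξ₂ = 228 → ξ₂ = (2·369 − 228)/1 = 510 kmol/h.
Outlet amounts (n = n₀ + Σ ν·ξ):
  F: 614 − 1(369) = 245
  C: 0 + 2(369) − 1(510) = 228
  A: 0 + 3(510) = 1530

1530 kmol/h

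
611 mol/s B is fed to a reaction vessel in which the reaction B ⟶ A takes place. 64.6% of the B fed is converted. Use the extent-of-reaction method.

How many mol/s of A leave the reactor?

395 mol/s

B reacted = 0.646 × 611 = 394.7 mol/s; ν_B = −1, so ξ = 394.7/1 = 394.7 mol/s.
Outlet amounts (n = n₀ + ν ξ):
  B: 611 − 1(394.7) = 216.3
  A: 0 + 1(394.7) = 394.7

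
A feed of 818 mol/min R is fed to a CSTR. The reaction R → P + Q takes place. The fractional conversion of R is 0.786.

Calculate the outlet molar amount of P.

R reacted = 0.786 × 818 = 642.9 mol/min; ν_R = −1, so ξ = 642.9/1 = 642.9 mol/min.
Outlet amounts (n = n₀ + ν ξ):
  R: 818 − 1(642.9) = 175.1
  P: 0 + 1(642.9) = 642.9
  Q: 0 + 1(642.9) = 642.9

643 mol/min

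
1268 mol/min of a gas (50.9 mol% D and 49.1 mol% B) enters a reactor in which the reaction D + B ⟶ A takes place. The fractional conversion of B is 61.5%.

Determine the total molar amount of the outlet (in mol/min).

B reacted = 0.615 × 622.6 = 382.9 mol/min; ν_B = −1, so ξ = 382.9/1 = 382.9 mol/min.
Outlet amounts (n = n₀ + ν ξ):
  D: 645.4 − 1(382.9) = 262.5
  B: 622.6 − 1(382.9) = 239.7
  A: 0 + 1(382.9) = 382.9
Total out = 262.5 + 239.7 + 382.9 = 885.1 mol/min.

885 mol/min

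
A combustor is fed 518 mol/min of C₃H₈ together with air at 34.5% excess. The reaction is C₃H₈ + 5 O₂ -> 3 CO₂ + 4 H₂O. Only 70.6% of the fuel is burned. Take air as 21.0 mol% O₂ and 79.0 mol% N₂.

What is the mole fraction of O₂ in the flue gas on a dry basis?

0.103

Stoichiometric O₂ = 5 × 518 = 2590 mol/min; O₂ fed = 2590 × 1.345 = 3484 mol/min.
N₂ fed = 3484 × 79/21 = 13100 mol/min.
Fuel reacted = 0.706 × 518 → ξ = 365.7 mol/min.
Outlet (n = n₀ + ν ξ):
  C₃H₈: 518 − 1(365.7) = 152.3
  O₂: 3484 − 5(365.7) = 1655
  N₂: 13100 (inert)
  CO₂: 0 + 3(365.7) = 1097
  H₂O: 0 + 4(365.7) = 1463
Dry total = 16010 mol/min; y_O₂ (dry) = 1655 / 16010 = 0.1034.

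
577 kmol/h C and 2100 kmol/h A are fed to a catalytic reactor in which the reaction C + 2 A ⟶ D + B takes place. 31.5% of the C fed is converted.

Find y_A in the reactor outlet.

0.696

C reacted = 0.315 × 577 = 181.8 kmol/h; ν_C = −1, so ξ = 181.8/1 = 181.8 kmol/h.
Outlet amounts (n = n₀ + ν ξ):
  C: 577 − 1(181.8) = 395.2
  A: 2100 − 2(181.8) = 1736
  D: 0 + 1(181.8) = 181.8
  B: 0 + 1(181.8) = 181.8
Total out = 2495 kmol/h; y_A = 1736 / 2495 = 0.6959.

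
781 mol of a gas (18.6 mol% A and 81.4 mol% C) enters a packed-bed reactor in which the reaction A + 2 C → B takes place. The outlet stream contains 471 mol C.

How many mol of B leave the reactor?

For C: n = n₀ − 2ξ → 471 = 635.7 − 2ξ, giving ξ = 82.37 mol.
Outlet amounts (n = n₀ + ν ξ):
  A: 145.3 − 1(82.37) = 62.9
  C: 635.7 − 2(82.37) = 471
  B: 0 + 1(82.37) = 82.37

82.4 mol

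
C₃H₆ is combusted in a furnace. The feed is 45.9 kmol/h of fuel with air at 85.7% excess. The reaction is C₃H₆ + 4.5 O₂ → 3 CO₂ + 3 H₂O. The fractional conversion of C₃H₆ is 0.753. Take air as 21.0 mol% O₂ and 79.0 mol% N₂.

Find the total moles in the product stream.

Stoichiometric O₂ = 4.5 × 45.9 = 206.5 kmol/h; O₂ fed = 206.5 × 1.857 = 383.6 kmol/h.
N₂ fed = 383.6 × 79/21 = 1443 kmol/h.
Fuel reacted = 0.753 × 45.9 → ξ = 34.56 kmol/h.
Outlet (n = n₀ + ν ξ):
  C₃H₆: 45.9 − 1(34.56) = 11.34
  O₂: 383.6 − 4.5(34.56) = 228
  N₂: 1443 (inert)
  CO₂: 0 + 3(34.56) = 103.7
  H₂O: 0 + 3(34.56) = 103.7
Total out = 11.34 + 228 + 1443 + 103.7 + 103.7 = 1890 kmol/h.

1890 kmol/h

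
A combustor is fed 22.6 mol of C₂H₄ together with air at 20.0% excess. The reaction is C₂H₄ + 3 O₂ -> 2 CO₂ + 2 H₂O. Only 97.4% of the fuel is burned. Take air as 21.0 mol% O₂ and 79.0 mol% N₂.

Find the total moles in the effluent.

Stoichiometric O₂ = 3 × 22.6 = 67.8 mol; O₂ fed = 67.8 × 1.200 = 81.36 mol.
N₂ fed = 81.36 × 79/21 = 306.1 mol.
Fuel reacted = 0.974 × 22.6 → ξ = 22.01 mol.
Outlet (n = n₀ + ν ξ):
  C₂H₄: 22.6 − 1(22.01) = 0.5876
  O₂: 81.36 − 3(22.01) = 15.32
  N₂: 306.1 (inert)
  CO₂: 0 + 2(22.01) = 44.02
  H₂O: 0 + 2(22.01) = 44.02
Total out = 0.5876 + 15.32 + 306.1 + 44.02 + 44.02 = 410 mol.

410 mol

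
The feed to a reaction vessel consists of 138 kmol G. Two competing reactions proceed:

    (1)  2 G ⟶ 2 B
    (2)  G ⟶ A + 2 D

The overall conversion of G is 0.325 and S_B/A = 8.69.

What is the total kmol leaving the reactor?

147 kmol

Conversion of G: G consumed = 0.325 × 138 = 44.85 kmol = 2ξ₁ + 1ξ₂.
Selectivity: 2ξ₁ / (1ξ₂) = 8.69 → ξ₁ = 4.345 ξ₂.
Substitute: (2·4.345 + 1) ξ₂ = 44.85 → ξ₂ = 4.628 kmol, ξ₁ = 20.11 kmol.
Outlet amounts (n = n₀ + Σ ν·ξ):
  G: 138 − 2(20.11) − 1(4.628) = 93.15
  B: 0 + 2(20.11) = 40.22
  A: 0 + 1(4.628) = 4.628
  D: 0 + 2(4.628) = 9.257
Total out = 93.15 + 40.22 + 4.628 + 9.257 = 147.3 kmol.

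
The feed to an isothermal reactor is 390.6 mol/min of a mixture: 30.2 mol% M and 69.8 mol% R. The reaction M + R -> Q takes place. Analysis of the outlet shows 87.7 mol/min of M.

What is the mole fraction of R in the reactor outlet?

0.673

For M: n = n₀ − 1ξ → 87.7 = 118 − 1ξ, giving ξ = 30.26 mol/min.
Outlet amounts (n = n₀ + ν ξ):
  M: 118 − 1(30.26) = 87.7
  R: 272.6 − 1(30.26) = 242.4
  Q: 0 + 1(30.26) = 30.26
Total out = 360.3 mol/min; y_R = 242.4 / 360.3 = 0.6726.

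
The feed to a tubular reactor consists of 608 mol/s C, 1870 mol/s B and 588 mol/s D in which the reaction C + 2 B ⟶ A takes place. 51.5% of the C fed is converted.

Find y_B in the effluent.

C reacted = 0.515 × 608 = 313.1 mol/s; ν_C = −1, so ξ = 313.1/1 = 313.1 mol/s.
Outlet amounts (n = n₀ + ν ξ):
  C: 608 − 1(313.1) = 294.9
  B: 1870 − 2(313.1) = 1244
  A: 0 + 1(313.1) = 313.1
  D: 588 (inert)
Total out = 2440 mol/s; y_B = 1244 / 2440 = 0.5098.

0.51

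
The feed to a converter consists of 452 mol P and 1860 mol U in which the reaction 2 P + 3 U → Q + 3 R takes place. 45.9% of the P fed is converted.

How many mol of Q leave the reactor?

104 mol

P reacted = 0.459 × 452 = 207.5 mol; ν_P = −2, so ξ = 207.5/2 = 103.7 mol.
Outlet amounts (n = n₀ + ν ξ):
  P: 452 − 2(103.7) = 244.5
  U: 1860 − 3(103.7) = 1549
  Q: 0 + 1(103.7) = 103.7
  R: 0 + 3(103.7) = 311.2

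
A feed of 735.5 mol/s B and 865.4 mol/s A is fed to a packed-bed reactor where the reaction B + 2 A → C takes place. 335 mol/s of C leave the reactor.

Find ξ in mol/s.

For C: n = n₀ + 1ξ → 335 = 0 + 1ξ, giving ξ = 335 mol/s.
Outlet amounts (n = n₀ + ν ξ):
  B: 735.5 − 1(335) = 400.5
  A: 865.4 − 2(335) = 195.4
  C: 0 + 1(335) = 335

ξ = 335 mol/s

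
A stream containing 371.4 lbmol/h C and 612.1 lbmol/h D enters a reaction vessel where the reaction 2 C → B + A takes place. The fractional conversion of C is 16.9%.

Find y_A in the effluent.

C reacted = 0.169 × 371.4 = 62.77 lbmol/h; ν_C = −2, so ξ = 62.77/2 = 31.38 lbmol/h.
Outlet amounts (n = n₀ + ν ξ):
  C: 371.4 − 2(31.38) = 308.6
  B: 0 + 1(31.38) = 31.38
  A: 0 + 1(31.38) = 31.38
  D: 612.1 (inert)
Total out = 983.5 lbmol/h; y_A = 31.38 / 983.5 = 0.03191.

0.0319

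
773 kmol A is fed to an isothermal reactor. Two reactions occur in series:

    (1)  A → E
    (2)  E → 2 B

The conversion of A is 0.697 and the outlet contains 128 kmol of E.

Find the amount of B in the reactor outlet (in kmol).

Conversion of A: A consumed = 1ξ₁ = 0.697 × 773 → ξ₁ = 538.8 kmol.
E balance: n_E = 0 + 1ξ₁ − 1ξ₂ = 128 → ξ₂ = (1·538.8 − 128)/1 = 410.8 kmol.
Outlet amounts (n = n₀ + Σ ν·ξ):
  A: 773 − 1(538.8) = 234.2
  E: 0 + 1(538.8) − 1(410.8) = 128
  B: 0 + 2(410.8) = 821.6

822 kmol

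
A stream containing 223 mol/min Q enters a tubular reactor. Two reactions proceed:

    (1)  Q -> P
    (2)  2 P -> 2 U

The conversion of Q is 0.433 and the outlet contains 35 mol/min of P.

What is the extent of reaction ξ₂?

ξ₂ = 30.8 mol/min

Conversion of Q: Q consumed = 1ξ₁ = 0.433 × 223 → ξ₁ = 96.56 mol/min.
P balance: n_P = 0 + 1ξ₁ − 2ξ₂ = 35 → ξ₂ = (1·96.56 − 35)/2 = 30.78 mol/min.
Outlet amounts (n = n₀ + Σ ν·ξ):
  Q: 223 − 1(96.56) = 126.4
  P: 0 + 1(96.56) − 2(30.78) = 35
  U: 0 + 2(30.78) = 61.56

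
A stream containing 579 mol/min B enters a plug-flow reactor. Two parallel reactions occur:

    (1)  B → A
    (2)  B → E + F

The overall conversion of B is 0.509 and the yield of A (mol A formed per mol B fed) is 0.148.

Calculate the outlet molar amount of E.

209 mol/min

Yield of A: 1ξ₁ / 579 = 0.148 → ξ₁ = 85.69 mol/min.
Conversion of B: 1ξ₁ + 1ξ₂ = 0.509 × 579 = 294.7 → ξ₂ = 209 mol/min.
Outlet amounts (n = n₀ + Σ ν·ξ):
  B: 579 − 1(85.69) − 1(209) = 284.3
  A: 0 + 1(85.69) = 85.69
  E: 0 + 1(209) = 209
  F: 0 + 1(209) = 209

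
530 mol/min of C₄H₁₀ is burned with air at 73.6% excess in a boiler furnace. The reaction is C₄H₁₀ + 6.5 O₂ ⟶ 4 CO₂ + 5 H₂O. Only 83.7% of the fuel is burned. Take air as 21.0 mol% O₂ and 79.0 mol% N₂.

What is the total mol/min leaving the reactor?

29700 mol/min

Stoichiometric O₂ = 6.5 × 530 = 3445 mol/min; O₂ fed = 3445 × 1.736 = 5981 mol/min.
N₂ fed = 5981 × 79/21 = 22500 mol/min.
Fuel reacted = 0.837 × 530 → ξ = 443.6 mol/min.
Outlet (n = n₀ + ν ξ):
  C₄H₁₀: 530 − 1(443.6) = 86.39
  O₂: 5981 − 6.5(443.6) = 3097
  N₂: 22500 (inert)
  CO₂: 0 + 4(443.6) = 1774
  H₂O: 0 + 5(443.6) = 2218
Total out = 86.39 + 3097 + 22500 + 1774 + 2218 = 29670 mol/min.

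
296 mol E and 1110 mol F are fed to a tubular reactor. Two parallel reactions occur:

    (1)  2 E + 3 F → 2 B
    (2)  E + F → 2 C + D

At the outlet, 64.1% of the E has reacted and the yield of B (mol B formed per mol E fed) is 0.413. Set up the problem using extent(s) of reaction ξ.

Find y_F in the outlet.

0.666

Yield of B: 2ξ₁ / 296 = 0.413 → ξ₁ = 61.12 mol.
Conversion of E: 2ξ₁ + 1ξ₂ = 0.641 × 296 = 189.7 → ξ₂ = 67.49 mol.
Outlet amounts (n = n₀ + Σ ν·ξ):
  E: 296 − 2(61.12) − 1(67.49) = 106.3
  F: 1110 − 3(61.12) − 1(67.49) = 859.1
  B: 0 + 2(61.12) = 122.2
  C: 0 + 2(67.49) = 135
  D: 0 + 1(67.49) = 67.49
Total out = 1290 mol; y_F = 859.1 / 1290 = 0.6659.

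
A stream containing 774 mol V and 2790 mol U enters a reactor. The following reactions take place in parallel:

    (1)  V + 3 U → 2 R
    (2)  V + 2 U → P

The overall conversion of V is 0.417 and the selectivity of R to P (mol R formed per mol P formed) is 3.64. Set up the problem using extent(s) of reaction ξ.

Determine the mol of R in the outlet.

417 mol

Conversion of V: V consumed = 0.417 × 774 = 322.8 mol = 1ξ₁ + 1ξ₂.
Selectivity: 2ξ₁ / (1ξ₂) = 3.64 → ξ₁ = 1.82 ξ₂.
Substitute: (1·1.82 + 1) ξ₂ = 322.8 → ξ₂ = 114.5 mol, ξ₁ = 208.3 mol.
Outlet amounts (n = n₀ + Σ ν·ξ):
  V: 774 − 1(208.3) − 1(114.5) = 451.2
  U: 2790 − 3(208.3) − 2(114.5) = 1936
  R: 0 + 2(208.3) = 416.6
  P: 0 + 1(114.5) = 114.5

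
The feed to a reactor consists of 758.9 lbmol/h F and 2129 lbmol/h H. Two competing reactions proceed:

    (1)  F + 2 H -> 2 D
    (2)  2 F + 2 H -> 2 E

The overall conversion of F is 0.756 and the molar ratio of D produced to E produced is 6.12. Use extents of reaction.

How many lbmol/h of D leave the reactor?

Conversion of F: F consumed = 0.756 × 758.9 = 573.7 lbmol/h = 1ξ₁ + 2ξ₂.
Selectivity: 2ξ₁ / (2ξ₂) = 6.12 → ξ₁ = 6.12 ξ₂.
Substitute: (1·6.12 + 2) ξ₂ = 573.7 → ξ₂ = 70.66 lbmol/h, ξ₁ = 432.4 lbmol/h.
Outlet amounts (n = n₀ + Σ ν·ξ):
  F: 758.9 − 1(432.4) − 2(70.66) = 185.2
  H: 2129 − 2(432.4) − 2(70.66) = 1123
  D: 0 + 2(432.4) = 864.8
  E: 0 + 2(70.66) = 141.3

865 lbmol/h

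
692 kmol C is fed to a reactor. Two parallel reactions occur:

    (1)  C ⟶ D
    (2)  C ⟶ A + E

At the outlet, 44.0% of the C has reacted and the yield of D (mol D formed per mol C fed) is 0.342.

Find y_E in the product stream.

0.0893

Yield of D: 1ξ₁ / 692 = 0.342 → ξ₁ = 236.7 kmol.
Conversion of C: 1ξ₁ + 1ξ₂ = 0.44 × 692 = 304.5 → ξ₂ = 67.82 kmol.
Outlet amounts (n = n₀ + Σ ν·ξ):
  C: 692 − 1(236.7) − 1(67.82) = 387.5
  D: 0 + 1(236.7) = 236.7
  A: 0 + 1(67.82) = 67.82
  E: 0 + 1(67.82) = 67.82
Total out = 759.8 kmol; y_E = 67.82 / 759.8 = 0.08925.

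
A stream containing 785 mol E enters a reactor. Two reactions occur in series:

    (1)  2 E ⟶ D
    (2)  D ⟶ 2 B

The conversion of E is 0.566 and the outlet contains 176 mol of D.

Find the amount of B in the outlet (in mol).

Conversion of E: E consumed = 2ξ₁ = 0.566 × 785 → ξ₁ = 222.2 mol.
D balance: n_D = 0 + 1ξ₁ − 1ξ₂ = 176 → ξ₂ = (1·222.2 − 176)/1 = 46.15 mol.
Outlet amounts (n = n₀ + Σ ν·ξ):
  E: 785 − 2(222.2) = 340.7
  D: 0 + 1(222.2) − 1(46.15) = 176
  B: 0 + 2(46.15) = 92.31

92.3 mol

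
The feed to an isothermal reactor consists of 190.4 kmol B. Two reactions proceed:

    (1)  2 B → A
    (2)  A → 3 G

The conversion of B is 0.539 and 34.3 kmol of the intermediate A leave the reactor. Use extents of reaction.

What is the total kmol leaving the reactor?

Conversion of B: B consumed = 2ξ₁ = 0.539 × 190.4 → ξ₁ = 51.31 kmol.
A balance: n_A = 0 + 1ξ₁ − 1ξ₂ = 34.3 → ξ₂ = (1·51.31 − 34.3)/1 = 17.01 kmol.
Outlet amounts (n = n₀ + Σ ν·ξ):
  B: 190.4 − 2(51.31) = 87.77
  A: 0 + 1(51.31) − 1(17.01) = 34.3
  G: 0 + 3(17.01) = 51.04
Total out = 87.77 + 34.3 + 51.04 = 173.1 kmol.

173 kmol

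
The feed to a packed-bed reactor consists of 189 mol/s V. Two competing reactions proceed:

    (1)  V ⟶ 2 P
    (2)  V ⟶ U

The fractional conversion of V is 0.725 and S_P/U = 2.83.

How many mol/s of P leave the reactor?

Conversion of V: V consumed = 0.725 × 189 = 137 mol/s = 1ξ₁ + 1ξ₂.
Selectivity: 2ξ₁ / (1ξ₂) = 2.83 → ξ₁ = 1.415 ξ₂.
Substitute: (1·1.415 + 1) ξ₂ = 137 → ξ₂ = 56.74 mol/s, ξ₁ = 80.29 mol/s.
Outlet amounts (n = n₀ + Σ ν·ξ):
  V: 189 − 1(80.29) − 1(56.74) = 51.97
  P: 0 + 2(80.29) = 160.6
  U: 0 + 1(56.74) = 56.74

161 mol/s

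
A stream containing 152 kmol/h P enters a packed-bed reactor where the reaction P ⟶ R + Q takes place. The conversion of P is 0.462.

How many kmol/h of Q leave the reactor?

70.2 kmol/h

P reacted = 0.462 × 152 = 70.22 kmol/h; ν_P = −1, so ξ = 70.22/1 = 70.22 kmol/h.
Outlet amounts (n = n₀ + ν ξ):
  P: 152 − 1(70.22) = 81.78
  R: 0 + 1(70.22) = 70.22
  Q: 0 + 1(70.22) = 70.22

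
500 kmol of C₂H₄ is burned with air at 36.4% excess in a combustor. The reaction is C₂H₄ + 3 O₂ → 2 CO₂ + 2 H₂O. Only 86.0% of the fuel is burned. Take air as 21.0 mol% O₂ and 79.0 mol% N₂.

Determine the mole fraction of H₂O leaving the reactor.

0.084

Stoichiometric O₂ = 3 × 500 = 1500 kmol; O₂ fed = 1500 × 1.364 = 2046 kmol.
N₂ fed = 2046 × 79/21 = 7697 kmol.
Fuel reacted = 0.86 × 500 → ξ = 430 kmol.
Outlet (n = n₀ + ν ξ):
  C₂H₄: 500 − 1(430) = 70
  O₂: 2046 − 3(430) = 756
  N₂: 7697 (inert)
  CO₂: 0 + 2(430) = 860
  H₂O: 0 + 2(430) = 860
Total out = 10240 kmol; y_H₂O = 860 / 10240 = 0.08396.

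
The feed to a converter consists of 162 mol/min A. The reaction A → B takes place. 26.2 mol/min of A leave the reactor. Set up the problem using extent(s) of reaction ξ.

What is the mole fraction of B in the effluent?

0.838

For A: n = n₀ − 1ξ → 26.2 = 162 − 1ξ, giving ξ = 135.8 mol/min.
Outlet amounts (n = n₀ + ν ξ):
  A: 162 − 1(135.8) = 26.2
  B: 0 + 1(135.8) = 135.8
Total out = 162 mol/min; y_B = 135.8 / 162 = 0.8383.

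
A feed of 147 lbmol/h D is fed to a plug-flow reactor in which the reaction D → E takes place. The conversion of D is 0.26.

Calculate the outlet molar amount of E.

D reacted = 0.26 × 147 = 38.22 lbmol/h; ν_D = −1, so ξ = 38.22/1 = 38.22 lbmol/h.
Outlet amounts (n = n₀ + ν ξ):
  D: 147 − 1(38.22) = 108.8
  E: 0 + 1(38.22) = 38.22

38.2 lbmol/h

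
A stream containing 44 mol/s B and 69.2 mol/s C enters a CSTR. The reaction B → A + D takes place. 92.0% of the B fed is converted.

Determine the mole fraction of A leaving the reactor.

B reacted = 0.92 × 44 = 40.48 mol/s; ν_B = −1, so ξ = 40.48/1 = 40.48 mol/s.
Outlet amounts (n = n₀ + ν ξ):
  B: 44 − 1(40.48) = 3.52
  A: 0 + 1(40.48) = 40.48
  D: 0 + 1(40.48) = 40.48
  C: 69.2 (inert)
Total out = 153.7 mol/s; y_A = 40.48 / 153.7 = 0.2634.

0.263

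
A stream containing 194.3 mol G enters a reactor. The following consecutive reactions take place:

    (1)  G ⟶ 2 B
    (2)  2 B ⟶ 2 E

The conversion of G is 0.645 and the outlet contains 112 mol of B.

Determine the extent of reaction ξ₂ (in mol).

Conversion of G: G consumed = 1ξ₁ = 0.645 × 194.3 → ξ₁ = 125.3 mol.
B balance: n_B = 0 + 2ξ₁ − 2ξ₂ = 112 → ξ₂ = (2·125.3 − 112)/2 = 69.32 mol.
Outlet amounts (n = n₀ + Σ ν·ξ):
  G: 194.3 − 1(125.3) = 68.98
  B: 0 + 2(125.3) − 2(69.32) = 112
  E: 0 + 2(69.32) = 138.6

ξ₂ = 69.3 mol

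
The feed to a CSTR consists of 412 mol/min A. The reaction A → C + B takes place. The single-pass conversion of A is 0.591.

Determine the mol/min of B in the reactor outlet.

A reacted = 0.591 × 412 = 243.5 mol/min; ν_A = −1, so ξ = 243.5/1 = 243.5 mol/min.
Outlet amounts (n = n₀ + ν ξ):
  A: 412 − 1(243.5) = 168.5
  C: 0 + 1(243.5) = 243.5
  B: 0 + 1(243.5) = 243.5

243 mol/min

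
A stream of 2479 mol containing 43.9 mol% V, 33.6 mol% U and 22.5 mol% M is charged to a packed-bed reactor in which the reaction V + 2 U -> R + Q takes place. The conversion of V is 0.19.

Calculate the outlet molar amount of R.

207 mol

V reacted = 0.19 × 1088 = 206.8 mol; ν_V = −1, so ξ = 206.8/1 = 206.8 mol.
Outlet amounts (n = n₀ + ν ξ):
  V: 1088 − 1(206.8) = 881.5
  U: 832.9 − 2(206.8) = 419.4
  R: 0 + 1(206.8) = 206.8
  Q: 0 + 1(206.8) = 206.8
  M: 557.8 (inert)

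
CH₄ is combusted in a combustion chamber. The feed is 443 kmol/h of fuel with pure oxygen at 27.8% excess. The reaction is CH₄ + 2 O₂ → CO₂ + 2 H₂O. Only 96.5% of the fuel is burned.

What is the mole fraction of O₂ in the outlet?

Stoichiometric O₂ = 2 × 443 = 886 kmol/h; O₂ fed = 886 × 1.278 = 1132 kmol/h.
Fuel reacted = 0.965 × 443 → ξ = 427.5 kmol/h.
Outlet (n = n₀ + ν ξ):
  CH₄: 443 − 1(427.5) = 15.5
  O₂: 1132 − 2(427.5) = 277.3
  CO₂: 0 + 1(427.5) = 427.5
  H₂O: 0 + 2(427.5) = 855
Total out = 1575 kmol/h; y_O₂ = 277.3 / 1575 = 0.176.

0.176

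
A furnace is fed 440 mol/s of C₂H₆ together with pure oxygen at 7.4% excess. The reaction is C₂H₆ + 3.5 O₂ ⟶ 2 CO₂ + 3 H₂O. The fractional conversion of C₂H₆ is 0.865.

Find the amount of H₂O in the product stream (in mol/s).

1140 mol/s

Stoichiometric O₂ = 3.5 × 440 = 1540 mol/s; O₂ fed = 1540 × 1.074 = 1654 mol/s.
Fuel reacted = 0.865 × 440 → ξ = 380.6 mol/s.
Outlet (n = n₀ + ν ξ):
  C₂H₆: 440 − 1(380.6) = 59.4
  O₂: 1654 − 3.5(380.6) = 321.9
  CO₂: 0 + 2(380.6) = 761.2
  H₂O: 0 + 3(380.6) = 1142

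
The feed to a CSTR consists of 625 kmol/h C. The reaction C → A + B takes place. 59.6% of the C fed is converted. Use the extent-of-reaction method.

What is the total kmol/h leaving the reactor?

998 kmol/h

C reacted = 0.596 × 625 = 372.5 kmol/h; ν_C = −1, so ξ = 372.5/1 = 372.5 kmol/h.
Outlet amounts (n = n₀ + ν ξ):
  C: 625 − 1(372.5) = 252.5
  A: 0 + 1(372.5) = 372.5
  B: 0 + 1(372.5) = 372.5
Total out = 252.5 + 372.5 + 372.5 = 997.5 kmol/h.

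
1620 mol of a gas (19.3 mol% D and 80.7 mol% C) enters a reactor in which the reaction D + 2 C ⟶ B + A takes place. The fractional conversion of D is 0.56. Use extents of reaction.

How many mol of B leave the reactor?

D reacted = 0.56 × 312.7 = 175.1 mol; ν_D = −1, so ξ = 175.1/1 = 175.1 mol.
Outlet amounts (n = n₀ + ν ξ):
  D: 312.7 − 1(175.1) = 137.6
  C: 1307 − 2(175.1) = 957.2
  B: 0 + 1(175.1) = 175.1
  A: 0 + 1(175.1) = 175.1

175 mol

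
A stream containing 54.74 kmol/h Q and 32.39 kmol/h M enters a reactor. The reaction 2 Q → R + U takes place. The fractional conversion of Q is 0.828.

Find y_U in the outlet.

Q reacted = 0.828 × 54.74 = 45.32 kmol/h; ν_Q = −2, so ξ = 45.32/2 = 22.66 kmol/h.
Outlet amounts (n = n₀ + ν ξ):
  Q: 54.74 − 2(22.66) = 9.415
  R: 0 + 1(22.66) = 22.66
  U: 0 + 1(22.66) = 22.66
  M: 32.39 (inert)
Total out = 87.13 kmol/h; y_U = 22.66 / 87.13 = 0.2601.

0.26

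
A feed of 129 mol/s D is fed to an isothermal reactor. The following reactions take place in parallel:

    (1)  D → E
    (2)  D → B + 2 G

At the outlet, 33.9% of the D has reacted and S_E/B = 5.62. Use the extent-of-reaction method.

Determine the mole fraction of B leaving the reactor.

0.0465

Conversion of D: D consumed = 0.339 × 129 = 43.73 mol/s = 1ξ₁ + 1ξ₂.
Selectivity: 1ξ₁ / (1ξ₂) = 5.62 → ξ₁ = 5.62 ξ₂.
Substitute: (1·5.62 + 1) ξ₂ = 43.73 → ξ₂ = 6.606 mol/s, ξ₁ = 37.13 mol/s.
Outlet amounts (n = n₀ + Σ ν·ξ):
  D: 129 − 1(37.13) − 1(6.606) = 85.27
  E: 0 + 1(37.13) = 37.13
  B: 0 + 1(6.606) = 6.606
  G: 0 + 2(6.606) = 13.21
Total out = 142.2 mol/s; y_B = 6.606 / 142.2 = 0.04645.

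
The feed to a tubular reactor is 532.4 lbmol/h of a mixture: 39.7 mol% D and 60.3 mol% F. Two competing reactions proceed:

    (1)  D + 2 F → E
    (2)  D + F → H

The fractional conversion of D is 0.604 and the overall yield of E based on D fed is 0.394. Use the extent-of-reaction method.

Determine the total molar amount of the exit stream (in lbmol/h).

321 lbmol/h

Yield of E: 1ξ₁ / 211.4 = 0.394 → ξ₁ = 83.28 lbmol/h.
Conversion of D: 1ξ₁ + 1ξ₂ = 0.604 × 211.4 = 127.7 → ξ₂ = 44.39 lbmol/h.
Outlet amounts (n = n₀ + Σ ν·ξ):
  D: 211.4 − 1(83.28) − 1(44.39) = 83.7
  F: 321 − 2(83.28) − 1(44.39) = 110.1
  E: 0 + 1(83.28) = 83.28
  H: 0 + 1(44.39) = 44.39
Total out = 83.7 + 110.1 + 83.28 + 44.39 = 321.5 lbmol/h.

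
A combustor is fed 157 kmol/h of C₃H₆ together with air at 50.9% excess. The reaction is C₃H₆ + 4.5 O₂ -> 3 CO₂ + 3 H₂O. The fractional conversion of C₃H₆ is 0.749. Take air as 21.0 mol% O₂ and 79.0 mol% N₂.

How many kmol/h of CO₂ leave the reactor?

353 kmol/h

Stoichiometric O₂ = 4.5 × 157 = 706.5 kmol/h; O₂ fed = 706.5 × 1.509 = 1066 kmol/h.
N₂ fed = 1066 × 79/21 = 4011 kmol/h.
Fuel reacted = 0.749 × 157 → ξ = 117.6 kmol/h.
Outlet (n = n₀ + ν ξ):
  C₃H₆: 157 − 1(117.6) = 39.41
  O₂: 1066 − 4.5(117.6) = 536.9
  N₂: 4011 (inert)
  CO₂: 0 + 3(117.6) = 352.8
  H₂O: 0 + 3(117.6) = 352.8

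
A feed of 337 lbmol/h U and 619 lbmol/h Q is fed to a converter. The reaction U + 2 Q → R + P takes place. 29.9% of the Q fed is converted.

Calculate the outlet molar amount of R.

Q reacted = 0.299 × 619 = 185.1 lbmol/h; ν_Q = −2, so ξ = 185.1/2 = 92.54 lbmol/h.
Outlet amounts (n = n₀ + ν ξ):
  U: 337 − 1(92.54) = 244.5
  Q: 619 − 2(92.54) = 433.9
  R: 0 + 1(92.54) = 92.54
  P: 0 + 1(92.54) = 92.54

92.5 lbmol/h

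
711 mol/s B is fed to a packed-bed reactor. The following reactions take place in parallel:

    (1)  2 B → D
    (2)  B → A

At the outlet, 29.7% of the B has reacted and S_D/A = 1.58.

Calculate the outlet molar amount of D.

Conversion of B: B consumed = 0.297 × 711 = 211.2 mol/s = 2ξ₁ + 1ξ₂.
Selectivity: 1ξ₁ / (1ξ₂) = 1.58 → ξ₁ = 1.58 ξ₂.
Substitute: (2·1.58 + 1) ξ₂ = 211.2 → ξ₂ = 50.76 mol/s, ξ₁ = 80.2 mol/s.
Outlet amounts (n = n₀ + Σ ν·ξ):
  B: 711 − 2(80.2) − 1(50.76) = 499.8
  D: 0 + 1(80.2) = 80.2
  A: 0 + 1(50.76) = 50.76

80.2 mol/s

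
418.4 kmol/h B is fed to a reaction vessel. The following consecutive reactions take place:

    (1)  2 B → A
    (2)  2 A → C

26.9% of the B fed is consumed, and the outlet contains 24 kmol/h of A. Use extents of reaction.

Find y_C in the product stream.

Conversion of B: B consumed = 2ξ₁ = 0.269 × 418.4 → ξ₁ = 56.27 kmol/h.
A balance: n_A = 0 + 1ξ₁ − 2ξ₂ = 24 → ξ₂ = (1·56.27 − 24)/2 = 16.14 kmol/h.
Outlet amounts (n = n₀ + Σ ν·ξ):
  B: 418.4 − 2(56.27) = 305.9
  A: 0 + 1(56.27) − 2(16.14) = 24
  C: 0 + 1(16.14) = 16.14
Total out = 346 kmol/h; y_C = 16.14 / 346 = 0.04664.

0.0466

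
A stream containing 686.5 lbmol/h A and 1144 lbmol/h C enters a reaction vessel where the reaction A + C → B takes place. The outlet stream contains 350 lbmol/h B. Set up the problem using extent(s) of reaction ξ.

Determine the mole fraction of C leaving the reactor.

0.536

For B: n = n₀ + 1ξ → 350 = 0 + 1ξ, giving ξ = 350 lbmol/h.
Outlet amounts (n = n₀ + ν ξ):
  A: 686.5 − 1(350) = 336.5
  C: 1144 − 1(350) = 794
  B: 0 + 1(350) = 350
Total out = 1480 lbmol/h; y_C = 794 / 1480 = 0.5363.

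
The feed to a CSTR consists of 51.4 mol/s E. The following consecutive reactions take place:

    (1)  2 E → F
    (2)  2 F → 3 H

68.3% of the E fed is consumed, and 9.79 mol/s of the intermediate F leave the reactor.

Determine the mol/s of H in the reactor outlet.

Conversion of E: E consumed = 2ξ₁ = 0.683 × 51.4 → ξ₁ = 17.55 mol/s.
F balance: n_F = 0 + 1ξ₁ − 2ξ₂ = 9.79 → ξ₂ = (1·17.55 − 9.79)/2 = 3.882 mol/s.
Outlet amounts (n = n₀ + Σ ν·ξ):
  E: 51.4 − 2(17.55) = 16.29
  F: 0 + 1(17.55) − 2(3.882) = 9.79
  H: 0 + 3(3.882) = 11.64

11.6 mol/s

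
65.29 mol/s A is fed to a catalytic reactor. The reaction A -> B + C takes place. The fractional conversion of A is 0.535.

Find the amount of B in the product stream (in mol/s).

A reacted = 0.535 × 65.29 = 34.93 mol/s; ν_A = −1, so ξ = 34.93/1 = 34.93 mol/s.
Outlet amounts (n = n₀ + ν ξ):
  A: 65.29 − 1(34.93) = 30.36
  B: 0 + 1(34.93) = 34.93
  C: 0 + 1(34.93) = 34.93

34.9 mol/s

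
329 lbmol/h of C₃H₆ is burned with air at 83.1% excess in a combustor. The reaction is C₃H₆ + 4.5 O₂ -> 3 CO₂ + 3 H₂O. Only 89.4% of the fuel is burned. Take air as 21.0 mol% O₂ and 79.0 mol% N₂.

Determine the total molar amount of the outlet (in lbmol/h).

13400 lbmol/h

Stoichiometric O₂ = 4.5 × 329 = 1480 lbmol/h; O₂ fed = 1480 × 1.831 = 2711 lbmol/h.
N₂ fed = 2711 × 79/21 = 10200 lbmol/h.
Fuel reacted = 0.894 × 329 → ξ = 294.1 lbmol/h.
Outlet (n = n₀ + ν ξ):
  C₃H₆: 329 − 1(294.1) = 34.87
  O₂: 2711 − 4.5(294.1) = 1387
  N₂: 10200 (inert)
  CO₂: 0 + 3(294.1) = 882.4
  H₂O: 0 + 3(294.1) = 882.4
Total out = 34.87 + 1387 + 10200 + 882.4 + 882.4 = 13380 lbmol/h.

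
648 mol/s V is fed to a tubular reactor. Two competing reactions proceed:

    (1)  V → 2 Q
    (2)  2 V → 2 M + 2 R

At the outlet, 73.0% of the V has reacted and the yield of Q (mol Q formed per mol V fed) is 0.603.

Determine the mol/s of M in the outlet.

Yield of Q: 2ξ₁ / 648 = 0.603 → ξ₁ = 195.4 mol/s.
Conversion of V: 1ξ₁ + 2ξ₂ = 0.73 × 648 = 473 → ξ₂ = 138.8 mol/s.
Outlet amounts (n = n₀ + Σ ν·ξ):
  V: 648 − 1(195.4) − 2(138.8) = 175
  Q: 0 + 2(195.4) = 390.7
  M: 0 + 2(138.8) = 277.7
  R: 0 + 2(138.8) = 277.7

278 mol/s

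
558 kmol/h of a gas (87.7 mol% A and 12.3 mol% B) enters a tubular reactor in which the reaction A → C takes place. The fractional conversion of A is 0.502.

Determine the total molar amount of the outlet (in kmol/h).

558 kmol/h

A reacted = 0.502 × 489.4 = 245.7 kmol/h; ν_A = −1, so ξ = 245.7/1 = 245.7 kmol/h.
Outlet amounts (n = n₀ + ν ξ):
  A: 489.4 − 1(245.7) = 243.7
  C: 0 + 1(245.7) = 245.7
  B: 68.63 (inert)
Total out = 243.7 + 245.7 + 68.63 = 558 kmol/h.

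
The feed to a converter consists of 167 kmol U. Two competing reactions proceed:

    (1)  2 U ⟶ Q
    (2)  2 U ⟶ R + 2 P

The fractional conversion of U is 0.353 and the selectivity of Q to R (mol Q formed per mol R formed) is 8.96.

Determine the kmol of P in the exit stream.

5.92 kmol

Conversion of U: U consumed = 0.353 × 167 = 58.95 kmol = 2ξ₁ + 2ξ₂.
Selectivity: 1ξ₁ / (1ξ₂) = 8.96 → ξ₁ = 8.96 ξ₂.
Substitute: (2·8.96 + 2) ξ₂ = 58.95 → ξ₂ = 2.959 kmol, ξ₁ = 26.52 kmol.
Outlet amounts (n = n₀ + Σ ν·ξ):
  U: 167 − 2(26.52) − 2(2.959) = 108
  Q: 0 + 1(26.52) = 26.52
  R: 0 + 1(2.959) = 2.959
  P: 0 + 2(2.959) = 5.919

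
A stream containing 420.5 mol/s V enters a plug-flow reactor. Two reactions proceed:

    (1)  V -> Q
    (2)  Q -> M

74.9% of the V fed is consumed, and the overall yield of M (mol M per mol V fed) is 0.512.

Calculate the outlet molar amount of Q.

99.7 mol/s

Conversion of V: V consumed = 1ξ₁ = 0.749 × 420.5 → ξ₁ = 315 mol/s.
Yield of M: 1ξ₂ / 420.5 = 0.512 → ξ₂ = 215.3 mol/s.
Outlet amounts (n = n₀ + Σ ν·ξ):
  V: 420.5 − 1(315) = 105.5
  Q: 0 + 1(315) − 1(215.3) = 99.66
  M: 0 + 1(215.3) = 215.3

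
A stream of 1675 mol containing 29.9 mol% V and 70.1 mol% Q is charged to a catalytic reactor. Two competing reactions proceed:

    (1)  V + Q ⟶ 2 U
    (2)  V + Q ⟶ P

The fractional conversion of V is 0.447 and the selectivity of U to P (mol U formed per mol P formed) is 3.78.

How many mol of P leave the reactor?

Conversion of V: V consumed = 0.447 × 500.8 = 223.9 mol = 1ξ₁ + 1ξ₂.
Selectivity: 2ξ₁ / (1ξ₂) = 3.78 → ξ₁ = 1.89 ξ₂.
Substitute: (1·1.89 + 1) ξ₂ = 223.9 → ξ₂ = 77.46 mol, ξ₁ = 146.4 mol.
Outlet amounts (n = n₀ + Σ ν·ξ):
  V: 500.8 − 1(146.4) − 1(77.46) = 277
  Q: 1174 − 1(146.4) − 1(77.46) = 950.3
  U: 0 + 2(146.4) = 292.8
  P: 0 + 1(77.46) = 77.46

77.5 mol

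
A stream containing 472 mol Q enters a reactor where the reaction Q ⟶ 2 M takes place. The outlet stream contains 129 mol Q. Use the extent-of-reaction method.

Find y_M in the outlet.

0.842

For Q: n = n₀ − 1ξ → 129 = 472 − 1ξ, giving ξ = 343 mol.
Outlet amounts (n = n₀ + ν ξ):
  Q: 472 − 1(343) = 129
  M: 0 + 2(343) = 686
Total out = 815 mol; y_M = 686 / 815 = 0.8417.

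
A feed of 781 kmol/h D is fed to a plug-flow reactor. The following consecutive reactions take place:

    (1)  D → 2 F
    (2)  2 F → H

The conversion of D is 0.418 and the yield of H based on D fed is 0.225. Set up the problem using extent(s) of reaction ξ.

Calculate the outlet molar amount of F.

Conversion of D: D consumed = 1ξ₁ = 0.418 × 781 → ξ₁ = 326.5 kmol/h.
Yield of H: 1ξ₂ / 781 = 0.225 → ξ₂ = 175.7 kmol/h.
Outlet amounts (n = n₀ + Σ ν·ξ):
  D: 781 − 1(326.5) = 454.5
  F: 0 + 2(326.5) − 2(175.7) = 301.5
  H: 0 + 1(175.7) = 175.7

301 kmol/h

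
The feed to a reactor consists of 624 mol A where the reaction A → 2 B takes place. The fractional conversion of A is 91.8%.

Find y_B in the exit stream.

A reacted = 0.918 × 624 = 572.8 mol; ν_A = −1, so ξ = 572.8/1 = 572.8 mol.
Outlet amounts (n = n₀ + ν ξ):
  A: 624 − 1(572.8) = 51.17
  B: 0 + 2(572.8) = 1146
Total out = 1197 mol; y_B = 1146 / 1197 = 0.9572.

0.957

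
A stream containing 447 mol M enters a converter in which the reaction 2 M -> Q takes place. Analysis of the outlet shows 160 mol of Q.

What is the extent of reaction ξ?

For Q: n = n₀ + 1ξ → 160 = 0 + 1ξ, giving ξ = 160 mol.
Outlet amounts (n = n₀ + ν ξ):
  M: 447 − 2(160) = 127
  Q: 0 + 1(160) = 160

ξ = 160 mol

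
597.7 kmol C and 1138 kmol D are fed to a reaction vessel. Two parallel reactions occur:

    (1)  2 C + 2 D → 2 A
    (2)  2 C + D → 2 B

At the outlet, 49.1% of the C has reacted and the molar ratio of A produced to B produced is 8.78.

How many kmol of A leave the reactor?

Conversion of C: C consumed = 0.491 × 597.7 = 293.5 kmol = 2ξ₁ + 2ξ₂.
Selectivity: 2ξ₁ / (2ξ₂) = 8.78 → ξ₁ = 8.78 ξ₂.
Substitute: (2·8.78 + 2) ξ₂ = 293.5 → ξ₂ = 15 kmol, ξ₁ = 131.7 kmol.
Outlet amounts (n = n₀ + Σ ν·ξ):
  C: 597.7 − 2(131.7) − 2(15) = 304.2
  D: 1138 − 2(131.7) − 1(15) = 859.5
  A: 0 + 2(131.7) = 263.5
  B: 0 + 2(15) = 30.01

263 kmol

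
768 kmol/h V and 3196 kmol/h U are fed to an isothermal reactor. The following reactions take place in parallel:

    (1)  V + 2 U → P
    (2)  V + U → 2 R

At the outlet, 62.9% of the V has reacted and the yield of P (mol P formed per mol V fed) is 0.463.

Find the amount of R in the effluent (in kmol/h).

Yield of P: 1ξ₁ / 768 = 0.463 → ξ₁ = 355.6 kmol/h.
Conversion of V: 1ξ₁ + 1ξ₂ = 0.629 × 768 = 483.1 → ξ₂ = 127.5 kmol/h.
Outlet amounts (n = n₀ + Σ ν·ξ):
  V: 768 − 1(355.6) − 1(127.5) = 284.9
  U: 3196 − 2(355.6) − 1(127.5) = 2357
  P: 0 + 1(355.6) = 355.6
  R: 0 + 2(127.5) = 255

255 kmol/h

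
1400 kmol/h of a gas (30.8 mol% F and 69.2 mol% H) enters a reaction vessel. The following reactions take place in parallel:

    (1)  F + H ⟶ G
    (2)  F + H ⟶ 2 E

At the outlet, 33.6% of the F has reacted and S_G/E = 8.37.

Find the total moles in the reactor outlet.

1260 kmol/h

Conversion of F: F consumed = 0.336 × 431.2 = 144.9 kmol/h = 1ξ₁ + 1ξ₂.
Selectivity: 1ξ₁ / (2ξ₂) = 8.37 → ξ₁ = 16.74 ξ₂.
Substitute: (1·16.74 + 1) ξ₂ = 144.9 → ξ₂ = 8.167 kmol/h, ξ₁ = 136.7 kmol/h.
Outlet amounts (n = n₀ + Σ ν·ξ):
  F: 431.2 − 1(136.7) − 1(8.167) = 286.3
  H: 968.8 − 1(136.7) − 1(8.167) = 823.9
  G: 0 + 1(136.7) = 136.7
  E: 0 + 2(8.167) = 16.33
Total out = 286.3 + 823.9 + 136.7 + 16.33 = 1263 kmol/h.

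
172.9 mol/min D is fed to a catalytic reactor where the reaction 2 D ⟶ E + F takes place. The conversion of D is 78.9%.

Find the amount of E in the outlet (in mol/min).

68.2 mol/min

D reacted = 0.789 × 172.9 = 136.4 mol/min; ν_D = −2, so ξ = 136.4/2 = 68.21 mol/min.
Outlet amounts (n = n₀ + ν ξ):
  D: 172.9 − 2(68.21) = 36.48
  E: 0 + 1(68.21) = 68.21
  F: 0 + 1(68.21) = 68.21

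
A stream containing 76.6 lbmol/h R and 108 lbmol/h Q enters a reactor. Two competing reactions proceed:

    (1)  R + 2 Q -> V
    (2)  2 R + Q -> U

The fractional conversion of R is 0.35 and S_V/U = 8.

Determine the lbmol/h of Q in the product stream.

62.4 lbmol/h

Conversion of R: R consumed = 0.35 × 76.6 = 26.81 lbmol/h = 1ξ₁ + 2ξ₂.
Selectivity: 1ξ₁ / (1ξ₂) = 8 → ξ₁ = 8 ξ₂.
Substitute: (1·8 + 2) ξ₂ = 26.81 → ξ₂ = 2.681 lbmol/h, ξ₁ = 21.45 lbmol/h.
Outlet amounts (n = n₀ + Σ ν·ξ):
  R: 76.6 − 1(21.45) − 2(2.681) = 49.79
  Q: 108 − 2(21.45) − 1(2.681) = 62.42
  V: 0 + 1(21.45) = 21.45
  U: 0 + 1(2.681) = 2.681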